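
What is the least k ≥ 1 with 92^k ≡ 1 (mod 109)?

36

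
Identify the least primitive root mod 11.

2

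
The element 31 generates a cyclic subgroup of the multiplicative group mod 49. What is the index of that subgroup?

7

By Lagrange's theorem, ord_49(31) divides φ(49) = φ(7^2) = 7·(7−1) = 42 = 2 · 3 · 7.
Divisors of 42: 1, 2, 3, 6, 7, 14, 21, 42.
Test each divisor d:
31^1 ≡ 31 (mod 49)
31^2 ≡ 30 (mod 49)
31^3 ≡ 48 (mod 49)
31^6 ≡ 1 (mod 49) ✓
So ord_49(31) = 6, hence |⟨31⟩| = 6.
Index = |(Z/49Z)^×| / |⟨31⟩| = 42 / 6 = 7.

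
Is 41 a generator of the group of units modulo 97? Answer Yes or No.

Yes

φ(97) = 97 − 1 = 96 = 2^5 · 3.
It suffices to check that the order of 41 is not a proper divisor of 96: compute 41^(96/q) for q ∈ {2, 3}.
41^48 ≡ 96 (mod 97)  [q = 2: ≢ 1 ✓]
41^32 ≡ 35 (mod 97)  [q = 3: ≢ 1 ✓]
None equal 1, so ord_97(41) = 96: 41 is a primitive root.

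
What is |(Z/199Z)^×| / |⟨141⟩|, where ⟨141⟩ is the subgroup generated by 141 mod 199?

11

By Lagrange's theorem, ord_199(141) divides φ(199) = 199 − 1 = 198 = 2 · 3^2 · 11.
Divisors of 198: 1, 2, 3, 6, 9, 11, 18, 22, 33, 66, 99, 198.
Check 141^d mod 199 for each divisor in increasing order:
141^1 ≡ 141 (mod 199)
141^2 ≡ 180 (mod 199)
141^3 ≡ 107 (mod 199)
141^6 ≡ 106 (mod 199)
141^9 ≡ 198 (mod 199)
141^11 ≡ 19 (mod 199)
141^18 ≡ 1 (mod 199) ✓
The order of 141 is 18, so the subgroup it generates has 18 elements.
[(Z/199Z)^× : ⟨141⟩] = 198/18 = 11.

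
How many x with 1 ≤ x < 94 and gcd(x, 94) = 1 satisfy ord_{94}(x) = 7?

φ(94) = φ(2)·φ(47) = 1·46 = 46 = 2 · 23.
(Z/94Z)^× is cyclic (|G| = 46); a cyclic group of order m has exactly φ(d) elements of each order d | m, and none otherwise.
Since 7 ∤ 46, the count is 0.

0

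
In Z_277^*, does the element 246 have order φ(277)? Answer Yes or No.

φ(277) = 277 − 1 = 276 = 2^2 · 3 · 23.
It suffices to check that the order of 246 is not a proper divisor of 276: compute 246^(276/q) for q ∈ {2, 3, 23}.
246^138 ≡ 276 (mod 277)  [q = 2: ≢ 1 ✓]
246^92 ≡ 160 (mod 277)  [q = 3: ≢ 1 ✓]
246^12 ≡ 27 (mod 277)  [q = 23: ≢ 1 ✓]
Every test exponent gives a nontrivial residue, hence 246 generates the full group.

Yes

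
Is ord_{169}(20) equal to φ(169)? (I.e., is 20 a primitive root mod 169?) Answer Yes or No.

Yes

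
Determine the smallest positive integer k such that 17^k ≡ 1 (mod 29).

4

ord(17) | φ(29) = 29 − 1 = 28 = 2^2 · 7.
Divisors of 28: 1, 2, 4, 7, 14, 28.
Check 17^d mod 29 for each divisor in increasing order:
17^1 ≡ 17 (mod 29)
17^2 ≡ 28 (mod 29)
17^4 ≡ 1 (mod 29) ✓
So ord_29(17) = 4.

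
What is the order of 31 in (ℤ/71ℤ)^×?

70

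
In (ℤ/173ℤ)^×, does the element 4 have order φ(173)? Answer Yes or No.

No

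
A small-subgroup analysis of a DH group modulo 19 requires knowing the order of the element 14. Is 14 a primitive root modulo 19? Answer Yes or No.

Yes

φ(19) = 19 − 1 = 18 = 2 · 3^2.
Test 14^(18/q) mod 19 for each prime factor q of 18:
14^9 ≡ 18 (mod 19)  [q = 2: ≢ 1 ✓]
14^6 ≡ 7 (mod 19)  [q = 3: ≢ 1 ✓]
Every test exponent gives a nontrivial residue, hence 14 generates the full group.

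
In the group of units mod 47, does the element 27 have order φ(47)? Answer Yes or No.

No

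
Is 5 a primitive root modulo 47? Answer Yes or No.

φ(47) = 47 − 1 = 46 = 2 · 23.
It suffices to check that the order of 5 is not a proper divisor of 46: compute 5^(46/q) for q ∈ {2, 23}.
5^23 ≡ 46 (mod 47)  [q = 2: ≢ 1 ✓]
5^2 ≡ 25 (mod 47)  [q = 23: ≢ 1 ✓]
None equal 1, so ord_47(5) = 46: 5 is a primitive root.

Yes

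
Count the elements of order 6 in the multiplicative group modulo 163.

φ(163) = 163 − 1 = 162 = 2 · 3^4.
In a cyclic group of order 162, there are φ(d) elements of order d for each divisor d of 162, and zero for non-divisors.
6 = 2 · 3 divides 162, and φ(6) = 2.

2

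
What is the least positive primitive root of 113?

3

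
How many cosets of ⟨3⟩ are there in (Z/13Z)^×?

4

ord(3) | φ(13) = 13 − 1 = 12 = 2^2 · 3.
Divisors of 12: 1, 2, 3, 4, 6, 12.
Compute 3^d (mod 13) for the divisors d until we hit 1:
3^1 ≡ 3
3^2 ≡ 9
3^3 ≡ 1
Thus |⟨3⟩| = ord(3) = 3.
Index = |(Z/13Z)^×| / |⟨3⟩| = 12 / 3 = 4.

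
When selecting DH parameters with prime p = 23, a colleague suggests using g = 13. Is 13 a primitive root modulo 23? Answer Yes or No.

No

φ(23) = 23 − 1 = 22 = 2 · 11.
It suffices to check that the order of 13 is not a proper divisor of 22: compute 13^(22/q) for q ∈ {2, 11}.
13^11 ≡ 1 (mod 23)  [q = 2: ≡ 1 ✗]
13^2 ≡ 8 (mod 23)  [q = 11: ≢ 1 ✓]
Since 13^11 ≡ 1, the order of 13 divides 11 < 22, so 13 is not a primitive root.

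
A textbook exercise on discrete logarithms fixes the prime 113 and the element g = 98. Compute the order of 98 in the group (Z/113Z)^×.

4

Since 98 ∈ (Z/113Z)^×, its order divides φ(113) = 113 − 1 = 112 = 2^4 · 7.
Divisors of 112: 1, 2, 4, 7, 8, 14, 16, 28, 56, 112.
Compute 98^d (mod 113) for the divisors d until we hit 1:
98^1 ≡ 98 (mod 113)
98^2 ≡ 112 (mod 113)
98^4 ≡ 1 (mod 113) ✓
The smallest such exponent is 4, so the order of 98 is 4.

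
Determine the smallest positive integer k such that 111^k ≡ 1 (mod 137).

Since 111 ∈ (Z/137Z)^×, its order divides φ(137) = 137 − 1 = 136 = 2^3 · 17.
Divisors of 136: 1, 2, 4, 8, 17, 34, 68, 136.
Test each divisor d:
111^1 ≡ 111 (mod 137)
111^2 ≡ 128 (mod 137)
111^4 ≡ 81 (mod 137)
111^8 ≡ 122 (mod 137)
111^17 ≡ 41 (mod 137)
111^34 ≡ 37 (mod 137)
111^68 ≡ 136 (mod 137)
111^136 ≡ 1 (mod 137) ✓
The smallest such exponent is 136, so the order of 111 is 136.

136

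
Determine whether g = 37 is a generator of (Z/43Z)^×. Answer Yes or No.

No

φ(43) = 43 − 1 = 42 = 2 · 3 · 7.
An element g generates (Z/43Z)^× iff g^(42/q) ≢ 1 (mod 43) for each prime q ∈ {2, 3, 7}.
37^21 ≡ 42 (mod 43)  [q = 2: ≢ 1 ✓]
37^14 ≡ 36 (mod 43)  [q = 3: ≢ 1 ✓]
37^6 ≡ 1 (mod 43)  [q = 7: ≡ 1 ✗]
Since 37^6 ≡ 1, the order of 37 divides 6 < 42, so 37 is not a primitive root.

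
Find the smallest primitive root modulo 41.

φ(41) = 41 − 1 = 40 = 2^3 · 5.
Test candidates g = 2, 3, … against the prime factors q ∈ {2, 5} of φ(41): g is a generator iff g^(40/q) ≢ 1 for every such q.
g = 2: 2^20 ≡ 1 — hits 1, so not a primitive root.
g = 3: 3^20 ≡ 40; 3^8 ≡ 1 — hits 1, so not a primitive root.
g = 4: 4^20 ≡ 1 — hits 1, so not a primitive root.
g = 5: 5^20 ≡ 1 — hits 1, so not a primitive root.
g = 6: 6^20 ≡ 40; 6^8 ≡ 10 — none is 1, so 6 is a primitive root.
So 6 is the smallest generator of (Z/41Z)^×.

6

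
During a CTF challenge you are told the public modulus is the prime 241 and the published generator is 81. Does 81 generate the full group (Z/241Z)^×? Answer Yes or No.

φ(241) = 241 − 1 = 240 = 2^4 · 3 · 5.
It suffices to check that the order of 81 is not a proper divisor of 240: compute 81^(240/q) for q ∈ {2, 3, 5}.
81^120 ≡ 1 (mod 241)  [q = 2: ≡ 1 ✗]
81^80 ≡ 225 (mod 241)  [q = 3: ≢ 1 ✓]
81^48 ≡ 205 (mod 241)  [q = 5: ≢ 1 ✓]
The check at q = 2 fails, so 81 generates a proper subgroup.

No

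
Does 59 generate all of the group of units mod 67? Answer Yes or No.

φ(67) = 67 − 1 = 66 = 2 · 3 · 11.
It suffices to check that the order of 59 is not a proper divisor of 66: compute 59^(66/q) for q ∈ {2, 3, 11}.
59^33 ≡ 1 (mod 67)  [q = 2: ≡ 1 ✗]
59^22 ≡ 1 (mod 67)  [q = 3: ≡ 1 ✗]
59^6 ≡ 40 (mod 67)  [q = 11: ≢ 1 ✓]
The check at q = 2 fails, so 59 generates a proper subgroup.

No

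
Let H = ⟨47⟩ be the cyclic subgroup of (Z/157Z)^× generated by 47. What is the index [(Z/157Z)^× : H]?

4

Since 47 ∈ (Z/157Z)^×, its order divides φ(157) = 157 − 1 = 156 = 2^2 · 3 · 13.
Divisors of 156: 1, 2, 3, 4, 6, 12, 13, 26, 39, 52, 78, 156.
Test each divisor d:
47^1 ≡ 47
47^2 ≡ 11
47^3 ≡ 46
47^4 ≡ 121
47^6 ≡ 75
47^12 ≡ 130
47^13 ≡ 144
47^26 ≡ 12
47^39 ≡ 1
Thus |⟨47⟩| = ord(47) = 39.
[(Z/157Z)^× : ⟨47⟩] = 156/39 = 4.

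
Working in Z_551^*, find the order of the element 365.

36

The order of 365 must divide φ(551) = φ(19·29) = (19−1)·(29−1) = 18·28 = 504 = 2^3 · 3^2 · 7.
Divisors of 504: 1, 2, 3, 4, 6, 7, 8, 9, 12, 14, 18, 21, 24, 28, 36, 42, 56, 63, 72, 84, 126, 168, 252, 504.
Compute 365^d (mod 551) for the divisors d until we hit 1:
365^1 ≡ 365
365^2 ≡ 434
365^3 ≡ 273
365^4 ≡ 465
365^6 ≡ 144
365^7 ≡ 215
365^8 ≡ 233
365^9 ≡ 191
365^12 ≡ 349
365^14 ≡ 492
365^18 ≡ 115
365^21 ≡ 539
365^24 ≡ 30
365^28 ≡ 175
365^36 ≡ 1
Hence ord(365) = 36.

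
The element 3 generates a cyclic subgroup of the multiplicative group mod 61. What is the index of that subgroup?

6

By Lagrange's theorem, ord_61(3) divides φ(61) = 61 − 1 = 60 = 2^2 · 3 · 5.
Divisors of 60: 1, 2, 3, 4, 5, 6, 10, 12, 15, 20, 30, 60.
Compute 3^d (mod 61) for the divisors d until we hit 1:
3^1 ≡ 3 (mod 61)
3^2 ≡ 9 (mod 61)
3^3 ≡ 27 (mod 61)
3^4 ≡ 20 (mod 61)
3^5 ≡ 60 (mod 61)
3^6 ≡ 58 (mod 61)
3^10 ≡ 1 (mod 61) ✓
The order of 3 is 10, so the subgroup it generates has 10 elements.
Index = |(Z/61Z)^×| / |⟨3⟩| = 60 / 10 = 6.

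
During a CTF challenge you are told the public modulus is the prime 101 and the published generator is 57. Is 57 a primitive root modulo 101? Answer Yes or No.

No

φ(101) = 101 − 1 = 100 = 2^2 · 5^2.
57 is a primitive root mod 101 iff 57^(φ(101)/q) ≢ 1 for every prime q | φ(101), i.e. q ∈ {2, 5}.
57^50 ≡ 100 (mod 101)  [q = 2: ≢ 1 ✓]
57^20 ≡ 1 (mod 101)  [q = 5: ≡ 1 ✗]
The check at q = 5 fails, so 57 generates a proper subgroup.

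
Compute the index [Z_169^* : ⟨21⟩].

3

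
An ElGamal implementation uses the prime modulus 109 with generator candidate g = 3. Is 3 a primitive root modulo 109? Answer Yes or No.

No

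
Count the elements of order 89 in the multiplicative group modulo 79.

φ(79) = 79 − 1 = 78 = 2 · 3 · 13.
(Z/79Z)^× is cyclic (|G| = 78); a cyclic group of order m has exactly φ(d) elements of each order d | m, and none otherwise.
Since 89 ∤ 78, the count is 0.

0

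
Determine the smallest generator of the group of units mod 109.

6

φ(109) = 109 − 1 = 108 = 2^2 · 3^3.
g is a primitive root iff g^(108/q) ≢ 1 (mod 109) for each prime q ∈ {2, 3}.
g = 2: 2^54 ≡ 108; 2^36 ≡ 1 — hits 1, so not a primitive root.
g = 3: 3^54 ≡ 1 — hits 1, so not a primitive root.
g = 4: 4^54 ≡ 1 — hits 1, so not a primitive root.
g = 5: 5^54 ≡ 1 — hits 1, so not a primitive root.
g = 6: 6^54 ≡ 108; 6^36 ≡ 63 — none is 1, so 6 is a primitive root.
Hence the least primitive root of 109 is 6.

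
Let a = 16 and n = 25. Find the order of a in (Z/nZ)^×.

5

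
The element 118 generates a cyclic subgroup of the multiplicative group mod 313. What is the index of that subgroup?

ord(118) | φ(313) = 313 − 1 = 312 = 2^3 · 3 · 13.
Divisors of 312: 1, 2, 3, 4, 6, 8, 12, 13, 24, 26, 39, 52, 78, 104, 156, 312.
Compute 118^d (mod 313) for the divisors d until we hit 1:
118^1 ≡ 118
118^2 ≡ 152
118^3 ≡ 95
118^4 ≡ 255
118^6 ≡ 261
118^8 ≡ 234
118^12 ≡ 200
118^13 ≡ 125
118^24 ≡ 249
118^26 ≡ 288
118^39 ≡ 5
118^52 ≡ 312
118^78 ≡ 25
118^104 ≡ 1
So ord_313(118) = 104, hence |⟨118⟩| = 104.
The index is φ(313) / ord(118) = 312 / 104 = 3.

3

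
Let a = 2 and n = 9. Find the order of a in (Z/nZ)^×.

ord(2) | φ(9) = φ(3^2) = 3·(3−1) = 6 = 2 · 3.
Divisors of 6: 1, 2, 3, 6.
Test each divisor d:
2^1 ≡ 2
2^2 ≡ 4
2^3 ≡ 8
2^6 ≡ 1
So ord_9(2) = 6.

6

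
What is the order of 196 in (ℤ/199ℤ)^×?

99

Since 196 ∈ (Z/199Z)^×, its order divides φ(199) = 199 − 1 = 198 = 2 · 3^2 · 11.
Divisors of 198: 1, 2, 3, 6, 9, 11, 18, 22, 33, 66, 99, 198.
Evaluate successive powers at the divisors of 198:
196^1 ≡ 196 (mod 199)
196^2 ≡ 9 (mod 199)
196^3 ≡ 172 (mod 199)
196^6 ≡ 132 (mod 199)
196^9 ≡ 18 (mod 199)
196^11 ≡ 162 (mod 199)
196^18 ≡ 125 (mod 199)
196^22 ≡ 175 (mod 199)
196^33 ≡ 92 (mod 199)
196^66 ≡ 106 (mod 199)
196^99 ≡ 1 (mod 199) ✓
The smallest such exponent is 99, so the order of 196 is 99.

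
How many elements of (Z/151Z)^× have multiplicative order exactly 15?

8

φ(151) = 151 − 1 = 150 = 2 · 3 · 5^2.
Since (Z/151Z)^× is cyclic of order 150, the number of elements of order d is φ(d) when d | 150 and 0 otherwise.
15 = 3 · 5 divides 150, and φ(15) = 8.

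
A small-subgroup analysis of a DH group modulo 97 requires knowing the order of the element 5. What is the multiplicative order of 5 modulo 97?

96

By Lagrange's theorem, ord_97(5) divides φ(97) = 97 − 1 = 96 = 2^5 · 3.
Divisors of 96: 1, 2, 3, 4, 6, 8, 12, 16, 24, 32, 48, 96.
Test each divisor d:
5^1 ≡ 5 (mod 97)
5^2 ≡ 25 (mod 97)
5^3 ≡ 28 (mod 97)
5^4 ≡ 43 (mod 97)
5^6 ≡ 8 (mod 97)
5^8 ≡ 6 (mod 97)
5^12 ≡ 64 (mod 97)
5^16 ≡ 36 (mod 97)
5^24 ≡ 22 (mod 97)
5^32 ≡ 35 (mod 97)
5^48 ≡ 96 (mod 97)
5^96 ≡ 1 (mod 97) ✓
The smallest such exponent is 96, so the order of 5 is 96.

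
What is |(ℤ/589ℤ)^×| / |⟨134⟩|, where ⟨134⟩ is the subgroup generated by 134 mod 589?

36

The order of 134 must divide φ(589) = φ(19·31) = (19−1)·(31−1) = 18·30 = 540 = 2^2 · 3^3 · 5.
Divisors of 540: 1, 2, 3, 4, 5, 6, 9, 10, 12, 15, 18, 20, 27, 30, 36, 45, 54, 60, 90, 108, 135, 180, 270, 540.
Check 134^d mod 589 for each divisor in increasing order:
134^1 ≡ 134 (mod 589)
134^2 ≡ 286 (mod 589)
134^3 ≡ 39 (mod 589)
134^4 ≡ 514 (mod 589)
134^5 ≡ 552 (mod 589)
134^6 ≡ 343 (mod 589)
134^9 ≡ 419 (mod 589)
134^10 ≡ 191 (mod 589)
134^12 ≡ 438 (mod 589)
134^15 ≡ 1 (mod 589) ✓
The order of 134 is 15, so the subgroup it generates has 15 elements.
Index = |(Z/589Z)^×| / |⟨134⟩| = 540 / 15 = 36.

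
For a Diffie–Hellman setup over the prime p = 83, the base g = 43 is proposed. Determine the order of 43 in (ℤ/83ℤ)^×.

82

ord(43) | φ(83) = 83 − 1 = 82 = 2 · 41.
Divisors of 82: 1, 2, 41, 82.
Compute 43^d (mod 83) for the divisors d until we hit 1:
43^1 ≡ 43
43^2 ≡ 23
43^41 ≡ 82
43^82 ≡ 1
So ord_83(43) = 82.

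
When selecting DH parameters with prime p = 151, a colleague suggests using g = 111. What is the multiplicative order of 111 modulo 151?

150

Since 111 ∈ (Z/151Z)^×, its order divides φ(151) = 151 − 1 = 150 = 2 · 3 · 5^2.
Divisors of 150: 1, 2, 3, 5, 6, 10, 15, 25, 30, 50, 75, 150.
Compute 111^d (mod 151) for the divisors d until we hit 1:
111^1 ≡ 111
111^2 ≡ 90
111^3 ≡ 24
111^5 ≡ 46
111^6 ≡ 123
111^10 ≡ 2
111^15 ≡ 92
111^25 ≡ 33
111^30 ≡ 8
111^50 ≡ 32
111^75 ≡ 150
111^150 ≡ 1
Hence ord(111) = 150.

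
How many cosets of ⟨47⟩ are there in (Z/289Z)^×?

4

The order of 47 must divide φ(289) = φ(17^2) = 17·(17−1) = 272 = 2^4 · 17.
Divisors of 272: 1, 2, 4, 8, 16, 17, 34, 68, 136, 272.
Test each divisor d:
47^1 ≡ 47 (mod 289)
47^2 ≡ 186 (mod 289)
47^4 ≡ 205 (mod 289)
47^8 ≡ 120 (mod 289)
47^16 ≡ 239 (mod 289)
47^17 ≡ 251 (mod 289)
47^34 ≡ 288 (mod 289)
47^68 ≡ 1 (mod 289) ✓
The order of 47 is 68, so the subgroup it generates has 68 elements.
[(Z/289Z)^× : ⟨47⟩] = 272/68 = 4.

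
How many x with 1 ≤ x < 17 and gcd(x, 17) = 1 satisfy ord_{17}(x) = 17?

0

φ(17) = 17 − 1 = 16 = 2^4.
In a cyclic group of order 16, there are φ(d) elements of order d for each divisor d of 16, and zero for non-divisors.
Here 16 is not a multiple of 17, so there are no elements of order 17.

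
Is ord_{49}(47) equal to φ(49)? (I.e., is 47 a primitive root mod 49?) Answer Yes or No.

Yes

φ(49) = φ(7^2) = 7·(7−1) = 42 = 2 · 3 · 7.
47 is a primitive root mod 49 iff 47^(φ(49)/q) ≢ 1 for every prime q | φ(49), i.e. q ∈ {2, 3, 7}.
47^21 ≡ 48 (mod 49)  [q = 2: ≢ 1 ✓]
47^14 ≡ 18 (mod 49)  [q = 3: ≢ 1 ✓]
47^6 ≡ 15 (mod 49)  [q = 7: ≢ 1 ✓]
All checks pass, so 47 has order 42 and is a primitive root modulo 49.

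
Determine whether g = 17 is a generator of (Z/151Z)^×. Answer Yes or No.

No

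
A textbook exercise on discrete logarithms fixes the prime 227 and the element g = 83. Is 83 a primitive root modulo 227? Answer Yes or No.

Yes

φ(227) = 227 − 1 = 226 = 2 · 113.
83 is a primitive root mod 227 iff 83^(φ(227)/q) ≢ 1 for every prime q | φ(227), i.e. q ∈ {2, 113}.
83^113 ≡ 226 (mod 227)  [q = 2: ≢ 1 ✓]
83^2 ≡ 79 (mod 227)  [q = 113: ≢ 1 ✓]
Every test exponent gives a nontrivial residue, hence 83 generates the full group.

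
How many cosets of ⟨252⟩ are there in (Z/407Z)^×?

By Lagrange's theorem, ord_407(252) divides φ(407) = φ(11·37) = (11−1)·(37−1) = 10·36 = 360 = 2^3 · 3^2 · 5.
Divisors of 360: 1, 2, 3, 4, 5, 6, 8, 9, 10, 12, 15, 18, 20, 24, 30, 36, 40, 45, 60, 72, 90, 120, 180, 360.
Compute 252^d (mod 407) for the divisors d until we hit 1:
252^1 ≡ 252 (mod 407)
252^2 ≡ 12 (mod 407)
252^3 ≡ 175 (mod 407)
252^4 ≡ 144 (mod 407)
252^5 ≡ 65 (mod 407)
252^6 ≡ 100 (mod 407)
252^8 ≡ 386 (mod 407)
252^9 ≡ 406 (mod 407)
252^10 ≡ 155 (mod 407)
252^12 ≡ 232 (mod 407)
252^15 ≡ 307 (mod 407)
252^18 ≡ 1 (mod 407) ✓
Thus |⟨252⟩| = ord(252) = 18.
Index = |(Z/407Z)^×| / |⟨252⟩| = 360 / 18 = 20.

20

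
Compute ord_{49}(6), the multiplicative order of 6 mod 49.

14

Since 6 ∈ (Z/49Z)^×, its order divides φ(49) = φ(7^2) = 7·(7−1) = 42 = 2 · 3 · 7.
Divisors of 42: 1, 2, 3, 6, 7, 14, 21, 42.
Check 6^d mod 49 for each divisor in increasing order:
6^1 ≡ 6
6^2 ≡ 36
6^3 ≡ 20
6^6 ≡ 8
6^7 ≡ 48
6^14 ≡ 1
Therefore the multiplicative order of 6 modulo 49 is 14.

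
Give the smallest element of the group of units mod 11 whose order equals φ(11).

φ(11) = 11 − 1 = 10 = 2 · 5.
Test candidates g = 2, 3, … against the prime factors q ∈ {2, 5} of φ(11): g is a generator iff g^(10/q) ≢ 1 for every such q.
g = 2: 2^5 ≡ 10; 2^2 ≡ 4 — none is 1, so 2 is a primitive root.
So 2 is the smallest generator of (Z/11Z)^×.

2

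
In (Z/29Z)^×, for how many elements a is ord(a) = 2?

1

φ(29) = 29 − 1 = 28 = 2^2 · 7.
Since (Z/29Z)^× is cyclic of order 28, the number of elements of order d is φ(d) when d | 28 and 0 otherwise.
2 | 28, and φ(2) = 2 − 1 = 1.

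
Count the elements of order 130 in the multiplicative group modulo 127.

0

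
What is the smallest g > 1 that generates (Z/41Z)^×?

6

φ(41) = 41 − 1 = 40 = 2^3 · 5.
Test candidates g = 2, 3, … against the prime factors q ∈ {2, 5} of φ(41): g is a generator iff g^(40/q) ≢ 1 for every such q.
g = 2: 2^20 ≡ 1 — hits 1, so not a primitive root.
g = 3: 3^20 ≡ 40; 3^8 ≡ 1 — hits 1, so not a primitive root.
g = 4: 4^20 ≡ 1 — hits 1, so not a primitive root.
g = 5: 5^20 ≡ 1 — hits 1, so not a primitive root.
g = 6: 6^20 ≡ 40; 6^8 ≡ 10 — none is 1, so 6 is a primitive root.
The smallest primitive root modulo 41 is 6.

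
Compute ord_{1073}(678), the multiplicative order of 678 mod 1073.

252

The order of 678 must divide φ(1073) = φ(29·37) = (29−1)·(37−1) = 28·36 = 1008 = 2^4 · 3^2 · 7.
Divisors of 1008: 1, 2, 3, 4, 6, 7, 8, 9, 12, 14, 16, 18, 21, 24, 28, 36, 42, 48, 56, 63, 72, 84, 112, 126, 144, 168, 252, 336, 504, 1008.
Check 678^d mod 1073 for each divisor in increasing order:
678^1 ≡ 678
678^2 ≡ 440
678^3 ≡ 26
678^4 ≡ 460
678^6 ≡ 676
678^7 ≡ 157
678^8 ≡ 219
678^9 ≡ 408
678^12 ≡ 951
678^14 ≡ 1043
678^16 ≡ 749
678^18 ≡ 149
678^21 ≡ 655
678^24 ≡ 935
678^28 ≡ 900
678^36 ≡ 741
678^42 ≡ 898
678^48 ≡ 803
678^56 ≡ 958
678^63 ≡ 186
678^72 ≡ 778
678^84 ≡ 581
678^112 ≡ 349
678^126 ≡ 260
678^144 ≡ 112
678^168 ≡ 639
678^252 ≡ 1
Hence ord(678) = 252.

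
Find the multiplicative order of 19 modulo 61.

30

The order of 19 must divide φ(61) = 61 − 1 = 60 = 2^2 · 3 · 5.
Divisors of 60: 1, 2, 3, 4, 5, 6, 10, 12, 15, 20, 30, 60.
Compute 19^d (mod 61) for the divisors d until we hit 1:
19^1 ≡ 19
19^2 ≡ 56
19^3 ≡ 27
19^4 ≡ 25
19^5 ≡ 48
19^6 ≡ 58
19^10 ≡ 47
19^12 ≡ 9
19^15 ≡ 60
19^20 ≡ 13
19^30 ≡ 1
The smallest such exponent is 30, so the order of 19 is 30.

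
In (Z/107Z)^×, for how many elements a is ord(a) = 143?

0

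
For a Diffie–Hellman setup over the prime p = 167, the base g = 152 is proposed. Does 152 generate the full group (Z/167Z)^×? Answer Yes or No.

φ(167) = 167 − 1 = 166 = 2 · 83.
Test 152^(166/q) mod 167 for each prime factor q of 166:
152^83 ≡ 1 (mod 167)  [q = 2: ≡ 1 ✗]
152^2 ≡ 58 (mod 167)  [q = 83: ≢ 1 ✓]
152^83 ≡ 1 shows ord(152) | 83, strictly less than φ(167); not a primitive root.

No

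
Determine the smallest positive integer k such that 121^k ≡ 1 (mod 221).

Since 121 ∈ (Z/221Z)^×, its order divides φ(221) = φ(13·17) = (13−1)·(17−1) = 12·16 = 192 = 2^6 · 3.
Divisors of 192: 1, 2, 3, 4, 6, 8, 12, 16, 24, 32, 48, 64, 96, 192.
Evaluate successive powers at the divisors of 192:
121^1 ≡ 121 (mod 221)
121^2 ≡ 55 (mod 221)
121^3 ≡ 25 (mod 221)
121^4 ≡ 152 (mod 221)
121^6 ≡ 183 (mod 221)
121^8 ≡ 120 (mod 221)
121^12 ≡ 118 (mod 221)
121^16 ≡ 35 (mod 221)
121^24 ≡ 1 (mod 221) ✓
Hence ord(121) = 24.

24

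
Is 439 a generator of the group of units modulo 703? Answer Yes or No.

703 = 19 · 37 is a product of two distinct odd primes, so (Z/703Z)^× ≅ (Z/19Z)^× × (Z/37Z)^× is not cyclic.
No primitive root modulo 703 exists; in particular 439 is not one.

No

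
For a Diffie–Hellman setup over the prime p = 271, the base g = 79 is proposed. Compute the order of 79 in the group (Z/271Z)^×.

By Lagrange's theorem, ord_271(79) divides φ(271) = 271 − 1 = 270 = 2 · 3^3 · 5.
Divisors of 270: 1, 2, 3, 5, 6, 9, 10, 15, 18, 27, 30, 45, 54, 90, 135, 270.
Test each divisor d:
79^1 ≡ 79 (mod 271)
79^2 ≡ 8 (mod 271)
79^3 ≡ 90 (mod 271)
79^5 ≡ 178 (mod 271)
79^6 ≡ 241 (mod 271)
79^9 ≡ 10 (mod 271)
79^10 ≡ 248 (mod 271)
79^15 ≡ 242 (mod 271)
79^18 ≡ 100 (mod 271)
79^27 ≡ 187 (mod 271)
79^30 ≡ 28 (mod 271)
79^45 ≡ 1 (mod 271) ✓
Therefore the multiplicative order of 79 modulo 271 is 45.

45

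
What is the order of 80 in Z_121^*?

55

The order of 80 must divide φ(121) = φ(11^2) = 11·(11−1) = 110 = 2 · 5 · 11.
Divisors of 110: 1, 2, 5, 10, 11, 22, 55, 110.
Compute 80^d (mod 121) for the divisors d until we hit 1:
80^1 ≡ 80 (mod 121)
80^2 ≡ 108 (mod 121)
80^5 ≡ 89 (mod 121)
80^10 ≡ 56 (mod 121)
80^11 ≡ 3 (mod 121)
80^22 ≡ 9 (mod 121)
80^55 ≡ 1 (mod 121) ✓
So ord_121(80) = 55.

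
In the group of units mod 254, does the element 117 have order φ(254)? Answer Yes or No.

No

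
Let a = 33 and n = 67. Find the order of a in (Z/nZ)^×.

33

Since 33 ∈ (Z/67Z)^×, its order divides φ(67) = 67 − 1 = 66 = 2 · 3 · 11.
Divisors of 66: 1, 2, 3, 6, 11, 22, 33, 66.
Compute 33^d (mod 67) for the divisors d until we hit 1:
33^1 ≡ 33 (mod 67)
33^2 ≡ 17 (mod 67)
33^3 ≡ 25 (mod 67)
33^6 ≡ 22 (mod 67)
33^11 ≡ 37 (mod 67)
33^22 ≡ 29 (mod 67)
33^33 ≡ 1 (mod 67) ✓
So ord_67(33) = 33.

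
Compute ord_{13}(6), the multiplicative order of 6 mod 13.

12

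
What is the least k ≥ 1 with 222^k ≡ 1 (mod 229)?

Since 222 ∈ (Z/229Z)^×, its order divides φ(229) = 229 − 1 = 228 = 2^2 · 3 · 19.
Divisors of 228: 1, 2, 3, 4, 6, 12, 19, 38, 57, 76, 114, 228.
Check 222^d mod 229 for each divisor in increasing order:
222^1 ≡ 222 (mod 229)
222^2 ≡ 49 (mod 229)
222^3 ≡ 115 (mod 229)
222^4 ≡ 111 (mod 229)
222^6 ≡ 172 (mod 229)
222^12 ≡ 43 (mod 229)
222^19 ≡ 211 (mod 229)
222^38 ≡ 95 (mod 229)
222^57 ≡ 122 (mod 229)
222^76 ≡ 94 (mod 229)
222^114 ≡ 228 (mod 229)
222^228 ≡ 1 (mod 229) ✓
So ord_229(222) = 228.

228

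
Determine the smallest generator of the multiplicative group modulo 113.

φ(113) = 113 − 1 = 112 = 2^4 · 7.
Test candidates g = 2, 3, … against the prime factors q ∈ {2, 7} of φ(113): g is a generator iff g^(112/q) ≢ 1 for every such q.
g = 2: 2^56 ≡ 1 — hits 1, so not a primitive root.
g = 3: 3^56 ≡ 112; 3^16 ≡ 49 — none is 1, so 3 is a primitive root.
So 3 is the smallest generator of (Z/113Z)^×.

3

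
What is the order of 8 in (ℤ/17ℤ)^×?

Since 8 ∈ (Z/17Z)^×, its order divides φ(17) = 17 − 1 = 16 = 2^4.
Divisors of 16: 1, 2, 4, 8, 16.
Evaluate successive powers at the divisors of 16:
8^1 ≡ 8
8^2 ≡ 13
8^4 ≡ 16
8^8 ≡ 1
Hence ord(8) = 8.

8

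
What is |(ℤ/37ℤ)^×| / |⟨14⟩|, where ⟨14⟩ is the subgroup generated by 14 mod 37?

3

Since 14 ∈ (Z/37Z)^×, its order divides φ(37) = 37 − 1 = 36 = 2^2 · 3^2.
Divisors of 36: 1, 2, 3, 4, 6, 9, 12, 18, 36.
Compute 14^d (mod 37) for the divisors d until we hit 1:
14^1 ≡ 14
14^2 ≡ 11
14^3 ≡ 6
14^4 ≡ 10
14^6 ≡ 36
14^9 ≡ 31
14^12 ≡ 1
So ord_37(14) = 12, hence |⟨14⟩| = 12.
[(Z/37Z)^× : ⟨14⟩] = 36/12 = 3.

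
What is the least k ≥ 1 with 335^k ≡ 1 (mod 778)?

97

Since 335 ∈ (Z/778Z)^×, its order divides φ(778) = φ(2)·φ(389) = 1·388 = 388 = 2^2 · 97.
Divisors of 388: 1, 2, 4, 97, 194, 388.
Test each divisor d:
335^1 ≡ 335
335^2 ≡ 193
335^4 ≡ 683
335^97 ≡ 1
Therefore the multiplicative order of 335 modulo 778 is 97.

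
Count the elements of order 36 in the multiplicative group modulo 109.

φ(109) = 109 − 1 = 108 = 2^2 · 3^3.
Since (Z/109Z)^× is cyclic of order 108, the number of elements of order d is φ(d) when d | 108 and 0 otherwise.
36 = 2^2 · 3^2 divides 108, and φ(36) = 12.

12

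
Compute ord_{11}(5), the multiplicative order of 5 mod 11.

Since 5 ∈ (Z/11Z)^×, its order divides φ(11) = 11 − 1 = 10 = 2 · 5.
Divisors of 10: 1, 2, 5, 10.
Evaluate successive powers at the divisors of 10:
5^1 ≡ 5 (mod 11)
5^2 ≡ 3 (mod 11)
5^5 ≡ 1 (mod 11) ✓
Therefore the multiplicative order of 5 modulo 11 is 5.

5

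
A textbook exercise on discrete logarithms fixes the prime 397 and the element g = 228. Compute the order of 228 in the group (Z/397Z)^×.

By Lagrange's theorem, ord_397(228) divides φ(397) = 397 − 1 = 396 = 2^2 · 3^2 · 11.
Divisors of 396: 1, 2, 3, 4, 6, 9, 11, 12, 18, 22, 33, 36, 44, 66, 99, 132, 198, 396.
Test each divisor d:
228^1 ≡ 228 (mod 397)
228^2 ≡ 374 (mod 397)
228^3 ≡ 314 (mod 397)
228^4 ≡ 132 (mod 397)
228^6 ≡ 140 (mod 397)
228^9 ≡ 290 (mod 397)
228^11 ≡ 79 (mod 397)
228^12 ≡ 147 (mod 397)
228^18 ≡ 333 (mod 397)
228^22 ≡ 286 (mod 397)
228^33 ≡ 362 (mod 397)
228^36 ≡ 126 (mod 397)
228^44 ≡ 14 (mod 397)
228^66 ≡ 34 (mod 397)
228^99 ≡ 1 (mod 397) ✓
So ord_397(228) = 99.

99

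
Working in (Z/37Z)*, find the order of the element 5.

36

ord(5) | φ(37) = 37 − 1 = 36 = 2^2 · 3^2.
Divisors of 36: 1, 2, 3, 4, 6, 9, 12, 18, 36.
Test each divisor d:
5^1 ≡ 5
5^2 ≡ 25
5^3 ≡ 14
5^4 ≡ 33
5^6 ≡ 11
5^9 ≡ 6
5^12 ≡ 10
5^18 ≡ 36
5^36 ≡ 1
So ord_37(5) = 36.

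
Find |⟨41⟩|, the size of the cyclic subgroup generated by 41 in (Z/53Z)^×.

52

ord(41) | φ(53) = 53 − 1 = 52 = 2^2 · 13.
Divisors of 52: 1, 2, 4, 13, 26, 52.
Compute 41^d (mod 53) for the divisors d until we hit 1:
41^1 ≡ 41
41^2 ≡ 38
41^4 ≡ 13
41^13 ≡ 30
41^26 ≡ 52
41^52 ≡ 1
Therefore the multiplicative order of 41 modulo 53 is 52.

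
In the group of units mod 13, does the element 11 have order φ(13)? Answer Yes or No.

Yes

φ(13) = 13 − 1 = 12 = 2^2 · 3.
11 is a primitive root mod 13 iff 11^(φ(13)/q) ≢ 1 for every prime q | φ(13), i.e. q ∈ {2, 3}.
11^6 ≡ 12 (mod 13)  [q = 2: ≢ 1 ✓]
11^4 ≡ 3 (mod 13)  [q = 3: ≢ 1 ✓]
All checks pass, so 11 has order 12 and is a primitive root modulo 13.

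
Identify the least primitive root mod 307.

5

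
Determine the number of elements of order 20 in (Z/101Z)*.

8

φ(101) = 101 − 1 = 100 = 2^2 · 5^2.
In a cyclic group of order 100, there are φ(d) elements of order d for each divisor d of 100, and zero for non-divisors.
20 = 2^2 · 5 divides 100, and φ(20) = 8.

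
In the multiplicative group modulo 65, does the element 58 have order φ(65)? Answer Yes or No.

No

65 = 5 · 13 is a product of two distinct odd primes, so (Z/65Z)^× ≅ (Z/5Z)^× × (Z/13Z)^× is not cyclic.
No primitive root modulo 65 exists; in particular 58 is not one.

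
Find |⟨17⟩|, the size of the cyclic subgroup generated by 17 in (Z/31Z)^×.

30

By Lagrange's theorem, ord_31(17) divides φ(31) = 31 − 1 = 30 = 2 · 3 · 5.
Divisors of 30: 1, 2, 3, 5, 6, 10, 15, 30.
Test each divisor d:
17^1 ≡ 17 (mod 31)
17^2 ≡ 10 (mod 31)
17^3 ≡ 15 (mod 31)
17^5 ≡ 26 (mod 31)
17^6 ≡ 8 (mod 31)
17^10 ≡ 25 (mod 31)
17^15 ≡ 30 (mod 31)
17^30 ≡ 1 (mod 31) ✓
Hence ord(17) = 30.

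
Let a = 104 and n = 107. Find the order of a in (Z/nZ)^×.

106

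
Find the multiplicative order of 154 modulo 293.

292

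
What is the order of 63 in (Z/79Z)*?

78

ord(63) | φ(79) = 79 − 1 = 78 = 2 · 3 · 13.
Divisors of 78: 1, 2, 3, 6, 13, 26, 39, 78.
Evaluate successive powers at the divisors of 78:
63^1 ≡ 63
63^2 ≡ 19
63^3 ≡ 12
63^6 ≡ 65
63^13 ≡ 24
63^26 ≡ 23
63^39 ≡ 78
63^78 ≡ 1
So ord_79(63) = 78.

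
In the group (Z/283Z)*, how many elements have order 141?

φ(283) = 283 − 1 = 282 = 2 · 3 · 47.
In a cyclic group of order 282, there are φ(d) elements of order d for each divisor d of 282, and zero for non-divisors.
141 = 3 · 47 divides 282, and φ(141) = 92.

92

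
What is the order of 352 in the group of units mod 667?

ord(352) | φ(667) = φ(23·29) = (23−1)·(29−1) = 22·28 = 616 = 2^3 · 7 · 11.
Divisors of 616: 1, 2, 4, 7, 8, 11, 14, 22, 28, 44, 56, 77, 88, 154, 308, 616.
Test each divisor d:
352^1 ≡ 352 (mod 667)
352^2 ≡ 509 (mod 667)
352^4 ≡ 285 (mod 667)
352^7 ≡ 28 (mod 667)
352^8 ≡ 518 (mod 667)
352^11 ≡ 643 (mod 667)
352^14 ≡ 117 (mod 667)
352^22 ≡ 576 (mod 667)
352^28 ≡ 349 (mod 667)
352^44 ≡ 277 (mod 667)
352^56 ≡ 407 (mod 667)
352^77 ≡ 666 (mod 667)
352^88 ≡ 24 (mod 667)
352^154 ≡ 1 (mod 667) ✓
So ord_667(352) = 154.

154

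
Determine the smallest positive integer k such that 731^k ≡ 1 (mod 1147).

90

By Lagrange's theorem, ord_1147(731) divides φ(1147) = φ(31·37) = (31−1)·(37−1) = 30·36 = 1080 = 2^3 · 3^3 · 5.
Divisors of 1080: 1, 2, 3, 4, 5, 6, 8, 9, 10, 12, 15, 18, 20, 24, 27, 30, 36, 40, 45, 54, 60, 72, 90, 108, 120, 135, 180, 216, 270, 360, 540, 1080.
Test each divisor d:
731^1 ≡ 731 (mod 1147)
731^2 ≡ 1006 (mod 1147)
731^3 ≡ 159 (mod 1147)
731^4 ≡ 382 (mod 1147)
731^5 ≡ 521 (mod 1147)
731^6 ≡ 47 (mod 1147)
731^8 ≡ 255 (mod 1147)
731^9 ≡ 591 (mod 1147)
731^10 ≡ 749 (mod 1147)
731^12 ≡ 1062 (mod 1147)
731^15 ≡ 249 (mod 1147)
731^18 ≡ 593 (mod 1147)
731^20 ≡ 118 (mod 1147)
731^24 ≡ 343 (mod 1147)
731^27 ≡ 628 (mod 1147)
731^30 ≡ 63 (mod 1147)
731^36 ≡ 667 (mod 1147)
731^40 ≡ 160 (mod 1147)
731^45 ≡ 776 (mod 1147)
731^54 ≡ 963 (mod 1147)
731^60 ≡ 528 (mod 1147)
731^72 ≡ 1000 (mod 1147)
731^90 ≡ 1 (mod 1147) ✓
Therefore the multiplicative order of 731 modulo 1147 is 90.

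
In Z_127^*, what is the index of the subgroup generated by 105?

7

By Lagrange's theorem, ord_127(105) divides φ(127) = 127 − 1 = 126 = 2 · 3^2 · 7.
Divisors of 126: 1, 2, 3, 6, 7, 9, 14, 18, 21, 42, 63, 126.
Check 105^d mod 127 for each divisor in increasing order:
105^1 ≡ 105 (mod 127)
105^2 ≡ 103 (mod 127)
105^3 ≡ 20 (mod 127)
105^6 ≡ 19 (mod 127)
105^7 ≡ 90 (mod 127)
105^9 ≡ 126 (mod 127)
105^14 ≡ 99 (mod 127)
105^18 ≡ 1 (mod 127) ✓
Thus |⟨105⟩| = ord(105) = 18.
[(Z/127Z)^× : ⟨105⟩] = 126/18 = 7.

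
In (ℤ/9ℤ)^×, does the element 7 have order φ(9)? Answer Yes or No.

No

φ(9) = φ(3^2) = 3·(3−1) = 6 = 2 · 3.
It suffices to check that the order of 7 is not a proper divisor of 6: compute 7^(6/q) for q ∈ {2, 3}.
7^3 ≡ 1 (mod 9)  [q = 2: ≡ 1 ✗]
7^2 ≡ 4 (mod 9)  [q = 3: ≢ 1 ✓]
Since 7^3 ≡ 1, the order of 7 divides 3 < 6, so 7 is not a primitive root.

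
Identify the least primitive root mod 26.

φ(26) = φ(2)·φ(13) = 1·12 = 12 = 2^2 · 3.
g is a primitive root iff g^(12/q) ≢ 1 (mod 26) for each prime q ∈ {2, 3}.
g = 2: gcd(2, 26) = 2 > 1, not a unit — skip.
g = 3: 3^6 ≡ 1 — hits 1, so not a primitive root.
g = 4: gcd(4, 26) = 2 > 1, not a unit — skip.
g = 5: 5^6 ≡ 25; 5^4 ≡ 1 — hits 1, so not a primitive root.
g = 6: gcd(6, 26) = 2 > 1, not a unit — skip.
g = 7: 7^6 ≡ 25; 7^4 ≡ 9 — none is 1, so 7 is a primitive root.
So 7 is the smallest generator of (Z/26Z)^×.

7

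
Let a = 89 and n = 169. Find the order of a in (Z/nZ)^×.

12

Since 89 ∈ (Z/169Z)^×, its order divides φ(169) = φ(13^2) = 13·(13−1) = 156 = 2^2 · 3 · 13.
Divisors of 156: 1, 2, 3, 4, 6, 12, 13, 26, 39, 52, 78, 156.
Evaluate successive powers at the divisors of 156:
89^1 ≡ 89 (mod 169)
89^2 ≡ 147 (mod 169)
89^3 ≡ 70 (mod 169)
89^4 ≡ 146 (mod 169)
89^6 ≡ 168 (mod 169)
89^12 ≡ 1 (mod 169) ✓
The smallest such exponent is 12, so the order of 89 is 12.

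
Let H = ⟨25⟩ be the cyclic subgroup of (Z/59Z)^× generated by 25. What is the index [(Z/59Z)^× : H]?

By Lagrange's theorem, ord_59(25) divides φ(59) = 59 − 1 = 58 = 2 · 29.
Divisors of 58: 1, 2, 29, 58.
Evaluate successive powers at the divisors of 58:
25^1 ≡ 25
25^2 ≡ 35
25^29 ≡ 1
The order of 25 is 29, so the subgroup it generates has 29 elements.
[(Z/59Z)^× : ⟨25⟩] = 58/29 = 2.

2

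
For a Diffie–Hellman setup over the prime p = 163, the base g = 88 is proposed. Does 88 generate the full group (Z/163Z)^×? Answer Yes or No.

φ(163) = 163 − 1 = 162 = 2 · 3^4.
It suffices to check that the order of 88 is not a proper divisor of 162: compute 88^(162/q) for q ∈ {2, 3}.
88^81 ≡ 1 (mod 163)  [q = 2: ≡ 1 ✗]
88^54 ≡ 58 (mod 163)  [q = 3: ≢ 1 ✓]
The check at q = 2 fails, so 88 generates a proper subgroup.

No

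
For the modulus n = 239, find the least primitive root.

φ(239) = 239 − 1 = 238 = 2 · 7 · 17.
g is a primitive root iff g^(238/q) ≢ 1 (mod 239) for each prime q ∈ {2, 7, 17}.
g = 2: 2^119 ≡ 1 — hits 1, so not a primitive root.
g = 3: 3^119 ≡ 1 — hits 1, so not a primitive root.
g = 4: 4^119 ≡ 1 — hits 1, so not a primitive root.
g = 5: 5^119 ≡ 1 — hits 1, so not a primitive root.
g = 6: 6^119 ≡ 1 — hits 1, so not a primitive root.
g = 7: 7^119 ≡ 238; 7^34 ≡ 24; 7^14 ≡ 211 — none is 1, so 7 is a primitive root.
Hence the least primitive root of 239 is 7.

7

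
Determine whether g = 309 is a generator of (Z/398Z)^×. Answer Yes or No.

Yes

φ(398) = φ(2)·φ(199) = 1·198 = 198 = 2 · 3^2 · 11.
An element g generates (Z/398Z)^× iff g^(198/q) ≢ 1 (mod 398) for each prime q ∈ {2, 3, 11}.
309^99 ≡ 397 (mod 398)  [q = 2: ≢ 1 ✓]
309^66 ≡ 305 (mod 398)  [q = 3: ≢ 1 ✓]
309^18 ≡ 261 (mod 398)  [q = 11: ≢ 1 ✓]
Every test exponent gives a nontrivial residue, hence 309 generates the full group.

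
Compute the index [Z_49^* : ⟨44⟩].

The order of 44 must divide φ(49) = φ(7^2) = 7·(7−1) = 42 = 2 · 3 · 7.
Divisors of 42: 1, 2, 3, 6, 7, 14, 21, 42.
Test each divisor d:
44^1 ≡ 44
44^2 ≡ 25
44^3 ≡ 22
44^6 ≡ 43
44^7 ≡ 30
44^14 ≡ 18
44^21 ≡ 1
Thus |⟨44⟩| = ord(44) = 21.
Index = |(Z/49Z)^×| / |⟨44⟩| = 42 / 21 = 2.

2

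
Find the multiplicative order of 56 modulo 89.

88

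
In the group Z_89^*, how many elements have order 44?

20

φ(89) = 89 − 1 = 88 = 2^3 · 11.
In a cyclic group of order 88, there are φ(d) elements of order d for each divisor d of 88, and zero for non-divisors.
44 = 2^2 · 11 divides 88, and φ(44) = 20.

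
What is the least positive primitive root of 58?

3

φ(58) = φ(2)·φ(29) = 1·28 = 28 = 2^2 · 7.
g is a primitive root iff g^(28/q) ≢ 1 (mod 58) for each prime q ∈ {2, 7}.
g = 2: gcd(2, 58) = 2 > 1, not a unit — skip.
g = 3: 3^14 ≡ 57; 3^4 ≡ 23 — none is 1, so 3 is a primitive root.
Hence the least primitive root of 58 is 3.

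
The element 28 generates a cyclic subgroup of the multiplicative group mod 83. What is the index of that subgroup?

ord(28) | φ(83) = 83 − 1 = 82 = 2 · 41.
Divisors of 82: 1, 2, 41, 82.
Compute 28^d (mod 83) for the divisors d until we hit 1:
28^1 ≡ 28 (mod 83)
28^2 ≡ 37 (mod 83)
28^41 ≡ 1 (mod 83) ✓
Thus |⟨28⟩| = ord(28) = 41.
The index is φ(83) / ord(28) = 82 / 41 = 2.

2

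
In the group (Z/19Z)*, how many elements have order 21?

φ(19) = 19 − 1 = 18 = 2 · 3^2.
(Z/19Z)^× is cyclic (|G| = 18); a cyclic group of order m has exactly φ(d) elements of each order d | m, and none otherwise.
Here 18 is not a multiple of 21, so there are no elements of order 21.

0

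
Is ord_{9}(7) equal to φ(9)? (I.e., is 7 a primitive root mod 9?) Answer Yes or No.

φ(9) = φ(3^2) = 3·(3−1) = 6 = 2 · 3.
An element g generates (Z/9Z)^× iff g^(6/q) ≢ 1 (mod 9) for each prime q ∈ {2, 3}.
7^3 ≡ 1 (mod 9)  [q = 2: ≡ 1 ✗]
7^2 ≡ 4 (mod 9)  [q = 3: ≢ 1 ✓]
The check at q = 2 fails, so 7 generates a proper subgroup.

No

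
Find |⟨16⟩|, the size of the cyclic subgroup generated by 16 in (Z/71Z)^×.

The order of 16 must divide φ(71) = 71 − 1 = 70 = 2 · 5 · 7.
Divisors of 70: 1, 2, 5, 7, 10, 14, 35, 70.
Test each divisor d:
16^1 ≡ 16 (mod 71)
16^2 ≡ 43 (mod 71)
16^5 ≡ 48 (mod 71)
16^7 ≡ 5 (mod 71)
16^10 ≡ 32 (mod 71)
16^14 ≡ 25 (mod 71)
16^35 ≡ 1 (mod 71) ✓
The smallest such exponent is 35, so the order of 16 is 35.

35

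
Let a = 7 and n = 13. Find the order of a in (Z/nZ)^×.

12

By Lagrange's theorem, ord_13(7) divides φ(13) = 13 − 1 = 12 = 2^2 · 3.
Divisors of 12: 1, 2, 3, 4, 6, 12.
Evaluate successive powers at the divisors of 12:
7^1 ≡ 7 (mod 13)
7^2 ≡ 10 (mod 13)
7^3 ≡ 5 (mod 13)
7^4 ≡ 9 (mod 13)
7^6 ≡ 12 (mod 13)
7^12 ≡ 1 (mod 13) ✓
Therefore the multiplicative order of 7 modulo 13 is 12.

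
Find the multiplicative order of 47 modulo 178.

Since 47 ∈ (Z/178Z)^×, its order divides φ(178) = φ(2)·φ(89) = 1·88 = 88 = 2^3 · 11.
Divisors of 88: 1, 2, 4, 8, 11, 22, 44, 88.
Test each divisor d:
47^1 ≡ 47
47^2 ≡ 73
47^4 ≡ 167
47^8 ≡ 121
47^11 ≡ 55
47^22 ≡ 177
47^44 ≡ 1
So ord_178(47) = 44.

44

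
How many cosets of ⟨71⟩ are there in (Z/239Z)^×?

By Lagrange's theorem, ord_239(71) divides φ(239) = 239 − 1 = 238 = 2 · 7 · 17.
Divisors of 238: 1, 2, 7, 14, 17, 34, 119, 238.
Compute 71^d (mod 239) for the divisors d until we hit 1:
71^1 ≡ 71 (mod 239)
71^2 ≡ 22 (mod 239)
71^7 ≡ 51 (mod 239)
71^14 ≡ 211 (mod 239)
71^17 ≡ 1 (mod 239) ✓
The order of 71 is 17, so the subgroup it generates has 17 elements.
Index = |(Z/239Z)^×| / |⟨71⟩| = 238 / 17 = 14.

14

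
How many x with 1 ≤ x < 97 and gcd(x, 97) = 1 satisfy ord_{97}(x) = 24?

8

φ(97) = 97 − 1 = 96 = 2^5 · 3.
(Z/97Z)^× is cyclic (|G| = 96); a cyclic group of order m has exactly φ(d) elements of each order d | m, and none otherwise.
24 = 2^3 · 3 divides 96, and φ(24) = 8.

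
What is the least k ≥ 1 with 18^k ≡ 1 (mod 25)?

The order of 18 must divide φ(25) = φ(5^2) = 5·(5−1) = 20 = 2^2 · 5.
Divisors of 20: 1, 2, 4, 5, 10, 20.
Evaluate successive powers at the divisors of 20:
18^1 ≡ 18 (mod 25)
18^2 ≡ 24 (mod 25)
18^4 ≡ 1 (mod 25) ✓
Hence ord(18) = 4.

4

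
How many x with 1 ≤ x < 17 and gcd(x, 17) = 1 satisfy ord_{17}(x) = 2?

1

φ(17) = 17 − 1 = 16 = 2^4.
(Z/17Z)^× is cyclic (|G| = 16); a cyclic group of order m has exactly φ(d) elements of each order d | m, and none otherwise.
2 | 16, and φ(2) = 2 − 1 = 1.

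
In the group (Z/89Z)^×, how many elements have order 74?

φ(89) = 89 − 1 = 88 = 2^3 · 11.
(Z/89Z)^× is cyclic (|G| = 88); a cyclic group of order m has exactly φ(d) elements of each order d | m, and none otherwise.
Since 74 ∤ 88, the count is 0.

0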